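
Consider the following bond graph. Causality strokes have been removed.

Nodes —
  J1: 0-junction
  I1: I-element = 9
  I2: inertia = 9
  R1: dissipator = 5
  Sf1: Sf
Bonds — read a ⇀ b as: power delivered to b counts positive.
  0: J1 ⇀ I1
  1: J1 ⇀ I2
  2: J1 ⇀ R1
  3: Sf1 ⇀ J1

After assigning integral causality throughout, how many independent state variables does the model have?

2  (I1, I2 all integral)

#3 |Sf1  (Sf1 (Sf) sets flow on bond)
#0 |I1  (I1 integral (f out))
#1 |I2  (I2 integral (f out))
#2 |J1  (only one effort-in slot at J1)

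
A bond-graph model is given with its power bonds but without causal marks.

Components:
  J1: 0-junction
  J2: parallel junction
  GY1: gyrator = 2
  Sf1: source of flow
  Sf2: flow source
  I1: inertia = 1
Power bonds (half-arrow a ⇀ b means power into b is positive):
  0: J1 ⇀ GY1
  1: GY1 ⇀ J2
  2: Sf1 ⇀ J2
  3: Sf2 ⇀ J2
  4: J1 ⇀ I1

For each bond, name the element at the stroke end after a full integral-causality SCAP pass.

b2 |Sf1  (Sf1 fixes flow; stroke at Sf1)
b3 |Sf2  (Sf2 fixes flow; stroke at Sf2)
b1 |J2  (J2 needs exactly one e-in)
b0 |J1  (GY1: gyrator matches bond 1)
b4 |I1  (J1 effort already set via bond 0)

#0 stroke→J1
#1 stroke→J2
#2 stroke→Sf1
#3 stroke→Sf2
#4 stroke→I1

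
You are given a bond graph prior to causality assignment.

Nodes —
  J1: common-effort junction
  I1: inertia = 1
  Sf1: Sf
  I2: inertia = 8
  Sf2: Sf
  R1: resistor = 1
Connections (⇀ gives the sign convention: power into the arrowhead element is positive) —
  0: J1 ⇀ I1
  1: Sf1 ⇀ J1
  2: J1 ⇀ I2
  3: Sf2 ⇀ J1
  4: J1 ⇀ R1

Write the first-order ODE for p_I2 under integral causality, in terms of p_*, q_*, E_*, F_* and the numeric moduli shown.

b1 stroke at Sf1  (Sf1 (Sf) sets flow on bond)
b3 stroke at Sf2  (Sf2 (Sf) sets flow on bond)
b0 stroke at I1  (I1 outputs flow p/I1)
b2 stroke at I2  (I2 outputs flow p/I2)
b4 stroke at J1  (J1: last free bond brings effort in)

dp_I2/dt = F_Sf1 + F_Sf2 - p_I1 - p_I2/8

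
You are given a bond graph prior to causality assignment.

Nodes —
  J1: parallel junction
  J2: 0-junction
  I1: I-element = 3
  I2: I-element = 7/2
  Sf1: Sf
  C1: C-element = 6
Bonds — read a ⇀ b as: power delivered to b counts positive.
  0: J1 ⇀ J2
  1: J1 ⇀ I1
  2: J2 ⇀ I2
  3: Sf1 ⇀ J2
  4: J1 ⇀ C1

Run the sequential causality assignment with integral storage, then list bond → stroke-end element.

b3 |Sf1  (Sf1 (Sf) sets flow on bond)
b1 |I1  (I1 integral (f out))
b2 |I2  (I2 integral (f out))
b0 |J2  (closing 0-jn rule on J2)
b4 |J1  (only one effort-in slot at J1)

bond 0 →J2
bond 1 →I1
bond 2 →I2
bond 3 →Sf1
bond 4 →J1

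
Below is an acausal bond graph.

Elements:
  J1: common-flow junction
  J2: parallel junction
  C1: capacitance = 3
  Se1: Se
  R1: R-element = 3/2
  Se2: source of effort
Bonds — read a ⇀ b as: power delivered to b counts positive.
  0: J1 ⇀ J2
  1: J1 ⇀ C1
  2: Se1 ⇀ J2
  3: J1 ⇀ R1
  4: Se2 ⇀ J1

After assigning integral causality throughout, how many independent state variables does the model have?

1  (C1 all integral)

#2 stroke at J2  (source Se1 imposes e)
#4 stroke at J1  (Se2 (Se) sets effort on bond)
#0 stroke at J1  (common-e at J2 fixed by 2)
#1 stroke at J1  (C1 integral (e out))
#3 stroke at R1  (J1 needs exactly one f-in)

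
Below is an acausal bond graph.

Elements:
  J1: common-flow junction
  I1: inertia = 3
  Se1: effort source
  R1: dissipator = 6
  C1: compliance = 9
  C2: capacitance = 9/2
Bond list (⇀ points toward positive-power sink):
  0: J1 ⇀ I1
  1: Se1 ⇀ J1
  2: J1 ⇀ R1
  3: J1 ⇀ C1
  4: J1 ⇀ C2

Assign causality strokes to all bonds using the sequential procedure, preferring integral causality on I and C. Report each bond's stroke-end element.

b1 stroke→J1  (Se1 fixes effort; stroke away)
b0 stroke→I1  (prefer integral on I1)
b2 stroke→J1  (common-f at J1 fixed by 0)
b3 stroke→J1  (common-f at J1 fixed by 0)
b4 stroke→J1  (common-f at J1 fixed by 0)

bond 0 stroke→I1
bond 1 stroke→J1
bond 2 stroke→J1
bond 3 stroke→J1
bond 4 stroke→J1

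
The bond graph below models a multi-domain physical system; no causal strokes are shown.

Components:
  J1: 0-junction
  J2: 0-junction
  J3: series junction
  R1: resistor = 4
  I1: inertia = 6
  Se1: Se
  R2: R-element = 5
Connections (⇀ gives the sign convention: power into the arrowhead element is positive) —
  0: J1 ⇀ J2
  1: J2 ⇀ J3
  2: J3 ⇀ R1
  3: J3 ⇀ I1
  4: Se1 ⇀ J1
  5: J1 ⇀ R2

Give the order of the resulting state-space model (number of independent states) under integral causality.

1  (I1 all integral)

#4 stroke at J1  (Se1 (Se) sets effort on bond)
#0 stroke at J2  (J1: bond 4 brought effort, rest push out)
#5 stroke at R2  (J1 effort already set via bond 4)
#1 stroke at J3  (J2 effort already set via bond 0)
#3 stroke at I1  (I1 integral (f out))
#2 stroke at J3  (common-f at J3 fixed by 3)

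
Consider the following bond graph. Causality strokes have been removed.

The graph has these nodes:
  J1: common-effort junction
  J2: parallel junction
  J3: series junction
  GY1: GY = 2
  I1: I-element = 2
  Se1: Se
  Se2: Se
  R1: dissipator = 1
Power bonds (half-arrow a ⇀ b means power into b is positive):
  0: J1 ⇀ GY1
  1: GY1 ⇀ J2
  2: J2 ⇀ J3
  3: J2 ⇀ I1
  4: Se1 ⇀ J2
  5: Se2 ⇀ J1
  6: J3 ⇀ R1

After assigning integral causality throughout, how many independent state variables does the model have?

bond 4 →J2  (Se1 (Se) sets effort on bond)
bond 5 →J1  (Se2 fixes effort; stroke away)
bond 0 →GY1  (common-e at J1 fixed by 5)
bond 1 →GY1  (J2 effort already set via bond 4)
bond 2 →J3  (J2 effort already set via bond 4)
bond 3 →I1  (0-jn J2 has e-setter on 4)
bond 6 →R1  (closing 1-jn rule on J3)

1  (I1 all integral)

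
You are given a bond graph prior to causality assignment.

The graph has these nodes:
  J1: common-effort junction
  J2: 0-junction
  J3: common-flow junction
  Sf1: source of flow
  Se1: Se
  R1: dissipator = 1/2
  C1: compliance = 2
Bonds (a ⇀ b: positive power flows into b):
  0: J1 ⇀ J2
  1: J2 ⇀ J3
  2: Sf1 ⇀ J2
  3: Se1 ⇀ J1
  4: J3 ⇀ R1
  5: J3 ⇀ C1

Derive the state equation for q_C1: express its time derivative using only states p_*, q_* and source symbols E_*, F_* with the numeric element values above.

β2 stroke at Sf1  (Sf1 fixes flow; stroke at Sf1)
β3 stroke at J1  (source Se1 imposes e)
β0 stroke at J2  (J1: bond 3 brought effort, rest push out)
β1 stroke at J3  (0-jn J2 has e-setter on 0)
β5 stroke at J3  (C1 outputs effort q/C1)
β4 stroke at R1  (J3: last free bond brings flow in)

dq_C1/dt = 2*E_Se1 - q_C1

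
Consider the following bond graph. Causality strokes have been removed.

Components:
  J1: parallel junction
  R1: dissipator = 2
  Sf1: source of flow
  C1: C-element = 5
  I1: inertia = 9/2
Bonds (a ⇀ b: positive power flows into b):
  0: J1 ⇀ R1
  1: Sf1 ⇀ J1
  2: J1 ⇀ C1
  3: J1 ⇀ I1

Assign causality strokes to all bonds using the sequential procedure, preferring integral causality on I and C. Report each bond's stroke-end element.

β1 stroke→Sf1  (Sf1: flow source, stroke at near end)
β2 stroke→J1  (C1: C, integral causality)
β0 stroke→R1  (J1 effort already set via bond 2)
β3 stroke→I1  (J1 effort already set via bond 2)

#0 →R1
#1 →Sf1
#2 →J1
#3 →I1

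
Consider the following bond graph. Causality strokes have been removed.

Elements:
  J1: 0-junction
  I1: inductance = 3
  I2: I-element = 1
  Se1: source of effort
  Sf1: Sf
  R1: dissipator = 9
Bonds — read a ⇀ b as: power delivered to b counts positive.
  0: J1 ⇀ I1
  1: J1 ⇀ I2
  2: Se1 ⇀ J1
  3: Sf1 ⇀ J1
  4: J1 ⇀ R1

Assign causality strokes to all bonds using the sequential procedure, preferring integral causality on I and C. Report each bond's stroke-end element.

β2 stroke→J1  (Se1 fixes effort; stroke away)
β3 stroke→Sf1  (Sf1: flow source, stroke at near end)
β0 stroke→I1  (J1: bond 2 brought effort, rest push out)
β1 stroke→I2  (J1 effort already set via bond 2)
β4 stroke→R1  (J1: bond 2 brought effort, rest push out)

b0 stroke at I1
b1 stroke at I2
b2 stroke at J1
b3 stroke at Sf1
b4 stroke at R1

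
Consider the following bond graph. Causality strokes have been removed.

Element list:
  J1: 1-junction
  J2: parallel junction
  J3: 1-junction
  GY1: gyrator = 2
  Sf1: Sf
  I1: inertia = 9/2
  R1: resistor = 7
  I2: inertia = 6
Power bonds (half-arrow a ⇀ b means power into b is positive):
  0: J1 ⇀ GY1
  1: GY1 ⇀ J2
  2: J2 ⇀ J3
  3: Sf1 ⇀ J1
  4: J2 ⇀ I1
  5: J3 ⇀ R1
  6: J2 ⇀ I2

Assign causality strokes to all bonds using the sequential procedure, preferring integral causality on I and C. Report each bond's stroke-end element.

b3 |Sf1  (source Sf1 imposes f)
b0 |J1  (J1: bond 3 brought flow, rest push out)
b1 |J2  (GY1 both-in/both-out from 0)
b2 |J3  (J2 effort already set via bond 1)
b4 |I1  (J2 effort already set via bond 1)
b6 |I2  (J2: bond 1 brought effort, rest push out)
b5 |R1  (closing 1-jn rule on J3)

#0 stroke at J1
#1 stroke at J2
#2 stroke at J3
#3 stroke at Sf1
#4 stroke at I1
#5 stroke at R1
#6 stroke at I2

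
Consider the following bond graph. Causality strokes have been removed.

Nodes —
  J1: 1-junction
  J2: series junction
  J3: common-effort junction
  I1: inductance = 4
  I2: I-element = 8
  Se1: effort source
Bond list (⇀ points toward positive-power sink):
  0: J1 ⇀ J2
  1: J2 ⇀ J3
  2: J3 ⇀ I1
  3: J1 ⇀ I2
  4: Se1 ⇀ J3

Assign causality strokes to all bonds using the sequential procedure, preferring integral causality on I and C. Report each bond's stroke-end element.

bond 0 →J1
bond 1 →J2
bond 2 →I1
bond 3 →I2
bond 4 →J3

bond 4 stroke→J3  (Se1 fixes effort; stroke away)
bond 1 stroke→J2  (J3: bond 4 brought effort, rest push out)
bond 2 stroke→I1  (0-jn J3 has e-setter on 4)
bond 0 stroke→J1  (only one flow-in slot at J2)
bond 3 stroke→I2  (closing 1-jn rule on J1)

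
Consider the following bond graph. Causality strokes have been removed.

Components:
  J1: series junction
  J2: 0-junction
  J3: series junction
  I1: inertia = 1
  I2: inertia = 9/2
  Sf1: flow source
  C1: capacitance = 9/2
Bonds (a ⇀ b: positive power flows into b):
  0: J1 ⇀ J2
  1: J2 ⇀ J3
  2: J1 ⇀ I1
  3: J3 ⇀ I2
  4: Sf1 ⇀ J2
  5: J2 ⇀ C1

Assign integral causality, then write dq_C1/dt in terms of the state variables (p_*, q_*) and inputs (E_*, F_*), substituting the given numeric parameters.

b4 stroke at Sf1  (source Sf1 imposes f)
b2 stroke at I1  (I1: I, integral causality)
b0 stroke at J1  (common-f at J1 fixed by 2)
b3 stroke at I2  (I2 outputs flow p/I2)
b1 stroke at J3  (J3: bond 3 brought flow, rest push out)
b5 stroke at J2  (J2 needs exactly one e-in)

dq_C1/dt = F_Sf1 + p_I1 - 2*p_I2/9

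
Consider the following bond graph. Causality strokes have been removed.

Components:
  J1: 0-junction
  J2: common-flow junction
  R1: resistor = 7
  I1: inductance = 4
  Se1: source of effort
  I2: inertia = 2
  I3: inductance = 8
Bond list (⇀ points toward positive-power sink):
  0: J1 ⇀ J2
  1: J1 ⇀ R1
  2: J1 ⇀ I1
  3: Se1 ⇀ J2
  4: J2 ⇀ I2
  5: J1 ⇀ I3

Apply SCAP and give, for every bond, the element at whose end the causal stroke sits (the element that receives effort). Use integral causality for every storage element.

b3 |J2  (Se1: effort source, stroke at far end)
b2 |I1  (I1 integral (f out))
b4 |I2  (I2: I, integral causality)
b0 |J2  (common-f at J2 fixed by 4)
b5 |I3  (I3 outputs flow p/I3)
b1 |J1  (J1: last free bond brings effort in)

#0 stroke at J2
#1 stroke at J1
#2 stroke at I1
#3 stroke at J2
#4 stroke at I2
#5 stroke at I3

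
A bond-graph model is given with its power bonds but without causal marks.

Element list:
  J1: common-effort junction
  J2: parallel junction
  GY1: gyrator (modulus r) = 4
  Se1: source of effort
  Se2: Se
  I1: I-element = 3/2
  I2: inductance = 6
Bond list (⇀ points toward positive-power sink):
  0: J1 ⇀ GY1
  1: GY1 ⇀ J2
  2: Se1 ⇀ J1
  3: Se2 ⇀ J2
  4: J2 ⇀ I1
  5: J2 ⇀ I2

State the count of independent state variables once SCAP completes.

β2 |J1  (Se1: effort source, stroke at far end)
β3 |J2  (source Se2 imposes e)
β0 |GY1  (J1 effort already set via bond 2)
β1 |GY1  (common-e at J2 fixed by 3)
β4 |I1  (common-e at J2 fixed by 3)
β5 |I2  (J2: bond 3 brought effort, rest push out)

2  (I1, I2 all integral)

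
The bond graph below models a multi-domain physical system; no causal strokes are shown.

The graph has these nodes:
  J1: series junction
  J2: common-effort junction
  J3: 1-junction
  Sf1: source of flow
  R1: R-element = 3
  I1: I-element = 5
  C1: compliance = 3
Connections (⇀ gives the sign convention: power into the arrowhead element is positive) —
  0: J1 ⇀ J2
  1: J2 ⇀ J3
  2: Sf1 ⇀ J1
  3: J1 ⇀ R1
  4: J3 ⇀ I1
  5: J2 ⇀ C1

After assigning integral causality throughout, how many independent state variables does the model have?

2  (C1, I1 all integral)

b2 |Sf1  (source Sf1 imposes f)
b0 |J1  (J1: bond 2 brought flow, rest push out)
b3 |J1  (1-jn J1 has f-setter on 2)
b4 |I1  (I1: I, integral causality)
b1 |J3  (J3 flow already set via bond 4)
b5 |J2  (J2: last free bond brings effort in)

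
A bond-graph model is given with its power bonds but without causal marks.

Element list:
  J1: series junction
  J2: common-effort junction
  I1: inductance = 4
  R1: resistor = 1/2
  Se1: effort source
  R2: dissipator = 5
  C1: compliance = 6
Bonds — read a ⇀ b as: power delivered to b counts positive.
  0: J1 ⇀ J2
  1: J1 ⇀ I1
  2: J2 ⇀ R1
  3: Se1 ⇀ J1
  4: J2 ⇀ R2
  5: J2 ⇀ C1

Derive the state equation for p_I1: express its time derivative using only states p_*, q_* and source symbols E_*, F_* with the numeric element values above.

dp_I1/dt = E_Se1 - q_C1/6

b3 |J1  (Se1: effort source, stroke at far end)
b1 |I1  (I1 outputs flow p/I1)
b0 |J1  (J1: bond 1 brought flow, rest push out)
b5 |J2  (C1 integral (e out))
b2 |R1  (common-e at J2 fixed by 5)
b4 |R2  (J2 effort already set via bond 5)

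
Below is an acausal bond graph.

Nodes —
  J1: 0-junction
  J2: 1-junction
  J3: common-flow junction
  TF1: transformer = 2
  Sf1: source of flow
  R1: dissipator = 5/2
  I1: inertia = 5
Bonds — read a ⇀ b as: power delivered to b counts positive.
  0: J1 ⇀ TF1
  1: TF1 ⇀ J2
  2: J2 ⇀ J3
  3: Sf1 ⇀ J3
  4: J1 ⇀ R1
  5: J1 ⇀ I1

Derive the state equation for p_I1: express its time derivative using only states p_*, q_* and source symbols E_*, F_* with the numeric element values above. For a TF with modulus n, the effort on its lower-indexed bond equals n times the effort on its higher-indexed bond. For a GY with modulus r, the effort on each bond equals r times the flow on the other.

dp_I1/dt = -5*F_Sf1/4 - p_I1/2

#3 stroke→Sf1  (Sf1 (Sf) sets flow on bond)
#2 stroke→J3  (common-f at J3 fixed by 3)
#1 stroke→J2  (J2: bond 2 brought flow, rest push out)
#0 stroke→TF1  (through TF1, causality passes straight; one stroke at TF1)
#5 stroke→I1  (I1: I, integral causality)
#4 stroke→J1  (closing 0-jn rule on J1)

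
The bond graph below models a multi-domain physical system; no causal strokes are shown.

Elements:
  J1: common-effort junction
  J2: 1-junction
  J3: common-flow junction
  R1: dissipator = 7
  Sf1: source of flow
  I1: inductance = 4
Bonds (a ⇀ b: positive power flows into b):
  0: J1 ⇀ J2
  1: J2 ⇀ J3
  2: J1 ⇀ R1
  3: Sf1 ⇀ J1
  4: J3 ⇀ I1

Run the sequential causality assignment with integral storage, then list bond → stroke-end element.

β0 stroke at J2
β1 stroke at J3
β2 stroke at J1
β3 stroke at Sf1
β4 stroke at I1

bond 3 stroke→Sf1  (Sf1: flow source, stroke at near end)
bond 4 stroke→I1  (I1: I, integral causality)
bond 1 stroke→J3  (1-jn J3 has f-setter on 4)
bond 0 stroke→J2  (J2: bond 1 brought flow, rest push out)
bond 2 stroke→J1  (only one effort-in slot at J1)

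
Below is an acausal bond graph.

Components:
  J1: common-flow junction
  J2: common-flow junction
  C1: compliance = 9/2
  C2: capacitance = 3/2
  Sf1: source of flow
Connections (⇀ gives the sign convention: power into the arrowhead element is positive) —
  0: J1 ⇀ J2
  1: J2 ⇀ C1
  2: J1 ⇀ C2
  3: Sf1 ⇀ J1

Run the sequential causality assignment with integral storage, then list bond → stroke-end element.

#3 |Sf1  (source Sf1 imposes f)
#0 |J1  (J1 flow already set via bond 3)
#2 |J1  (J1: bond 3 brought flow, rest push out)
#1 |J2  (J2 flow already set via bond 0)

β0 stroke→J1
β1 stroke→J2
β2 stroke→J1
β3 stroke→Sf1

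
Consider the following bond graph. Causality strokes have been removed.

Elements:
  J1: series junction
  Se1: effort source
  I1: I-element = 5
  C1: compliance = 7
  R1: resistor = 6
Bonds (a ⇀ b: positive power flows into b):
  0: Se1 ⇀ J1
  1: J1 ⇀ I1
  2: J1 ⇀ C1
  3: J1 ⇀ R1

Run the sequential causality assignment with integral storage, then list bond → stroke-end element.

b0 →J1
b1 →I1
b2 →J1
b3 →J1

β0 |J1  (Se1 fixes effort; stroke away)
β1 |I1  (prefer integral on I1)
β2 |J1  (1-jn J1 has f-setter on 1)
β3 |J1  (common-f at J1 fixed by 1)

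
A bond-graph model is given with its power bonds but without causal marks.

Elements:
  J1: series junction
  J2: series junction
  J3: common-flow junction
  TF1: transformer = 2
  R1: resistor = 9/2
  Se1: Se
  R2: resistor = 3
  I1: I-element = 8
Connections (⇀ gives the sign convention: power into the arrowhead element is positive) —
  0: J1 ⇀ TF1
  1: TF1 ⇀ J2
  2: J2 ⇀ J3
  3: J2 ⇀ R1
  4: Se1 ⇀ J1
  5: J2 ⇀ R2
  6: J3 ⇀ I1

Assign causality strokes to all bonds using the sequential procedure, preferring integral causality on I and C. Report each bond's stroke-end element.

β0 |TF1
β1 |J2
β2 |J3
β3 |J2
β4 |J1
β5 |J2
β6 |I1

β4 →J1  (source Se1 imposes e)
β0 →TF1  (J1: last free bond brings flow in)
β1 →J2  (through TF1, causality passes straight; one stroke at TF1)
β6 →I1  (I1 outputs flow p/I1)
β2 →J3  (1-jn J3 has f-setter on 6)
β3 →J2  (J2: bond 2 brought flow, rest push out)
β5 →J2  (J2: bond 2 brought flow, rest push out)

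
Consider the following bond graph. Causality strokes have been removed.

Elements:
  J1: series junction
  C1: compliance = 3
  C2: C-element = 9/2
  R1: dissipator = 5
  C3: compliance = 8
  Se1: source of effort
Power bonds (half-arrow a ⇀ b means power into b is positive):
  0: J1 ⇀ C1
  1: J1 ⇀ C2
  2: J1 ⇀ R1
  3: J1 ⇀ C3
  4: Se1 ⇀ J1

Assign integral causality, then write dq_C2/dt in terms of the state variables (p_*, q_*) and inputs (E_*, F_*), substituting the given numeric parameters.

dq_C2/dt = E_Se1/5 - q_C1/15 - 2*q_C2/45 - q_C3/40

β4 →J1  (Se1 (Se) sets effort on bond)
β0 →J1  (C1: C, integral causality)
β1 →J1  (C2: C, integral causality)
β3 →J1  (C3 outputs effort q/C3)
β2 →R1  (J1: last free bond brings flow in)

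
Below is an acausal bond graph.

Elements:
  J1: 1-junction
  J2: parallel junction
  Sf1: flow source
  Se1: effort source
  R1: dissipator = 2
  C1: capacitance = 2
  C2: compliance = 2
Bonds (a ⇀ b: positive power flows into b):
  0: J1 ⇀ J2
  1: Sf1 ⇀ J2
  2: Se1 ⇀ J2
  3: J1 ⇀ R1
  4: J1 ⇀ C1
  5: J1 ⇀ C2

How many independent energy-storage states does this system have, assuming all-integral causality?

β1 →Sf1  (source Sf1 imposes f)
β2 →J2  (source Se1 imposes e)
β0 →J1  (common-e at J2 fixed by 2)
β4 →J1  (C1: C, integral causality)
β5 →J1  (C2: C, integral causality)
β3 →R1  (closing 1-jn rule on J1)

2  (C1, C2 all integral)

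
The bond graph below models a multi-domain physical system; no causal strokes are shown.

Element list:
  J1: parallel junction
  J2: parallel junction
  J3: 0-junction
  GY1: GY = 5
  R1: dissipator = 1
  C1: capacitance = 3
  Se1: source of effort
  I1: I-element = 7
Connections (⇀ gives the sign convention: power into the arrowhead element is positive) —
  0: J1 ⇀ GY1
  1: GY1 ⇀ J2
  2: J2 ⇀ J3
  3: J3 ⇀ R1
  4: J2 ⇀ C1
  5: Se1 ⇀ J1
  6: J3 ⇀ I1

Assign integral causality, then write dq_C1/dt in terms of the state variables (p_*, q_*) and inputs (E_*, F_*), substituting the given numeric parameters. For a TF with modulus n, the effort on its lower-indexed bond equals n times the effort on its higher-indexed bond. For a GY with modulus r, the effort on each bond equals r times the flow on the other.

dq_C1/dt = E_Se1/5 - p_I1/7 - q_C1/3

β5 stroke→J1  (Se1: effort source, stroke at far end)
β0 stroke→GY1  (J1 effort already set via bond 5)
β1 stroke→GY1  (GY GY1: same side as bond 0)
β4 stroke→J2  (C1 outputs effort q/C1)
β2 stroke→J3  (common-e at J2 fixed by 4)
β3 stroke→R1  (J3 effort already set via bond 2)
β6 stroke→I1  (J3 effort already set via bond 2)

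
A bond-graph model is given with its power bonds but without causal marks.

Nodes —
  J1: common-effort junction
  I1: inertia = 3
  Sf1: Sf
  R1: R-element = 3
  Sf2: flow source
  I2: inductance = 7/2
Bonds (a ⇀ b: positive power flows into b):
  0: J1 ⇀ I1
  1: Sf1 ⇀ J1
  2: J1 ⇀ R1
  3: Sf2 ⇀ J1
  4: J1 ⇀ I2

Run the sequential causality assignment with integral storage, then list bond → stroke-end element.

#0 stroke→I1
#1 stroke→Sf1
#2 stroke→J1
#3 stroke→Sf2
#4 stroke→I2

#1 stroke→Sf1  (Sf1 fixes flow; stroke at Sf1)
#3 stroke→Sf2  (Sf2: flow source, stroke at near end)
#0 stroke→I1  (prefer integral on I1)
#4 stroke→I2  (I2: I, integral causality)
#2 stroke→J1  (closing 0-jn rule on J1)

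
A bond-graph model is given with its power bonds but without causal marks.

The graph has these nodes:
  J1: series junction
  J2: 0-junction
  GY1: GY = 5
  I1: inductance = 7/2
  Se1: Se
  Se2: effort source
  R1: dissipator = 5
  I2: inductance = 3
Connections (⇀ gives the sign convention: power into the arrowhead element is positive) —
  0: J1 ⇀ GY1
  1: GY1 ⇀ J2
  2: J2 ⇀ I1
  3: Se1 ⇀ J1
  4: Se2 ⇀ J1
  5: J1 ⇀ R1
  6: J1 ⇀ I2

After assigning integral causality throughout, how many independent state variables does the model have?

bond 3 →J1  (Se1 fixes effort; stroke away)
bond 4 →J1  (Se2 fixes effort; stroke away)
bond 2 →I1  (prefer integral on I1)
bond 1 →J2  (only one effort-in slot at J2)
bond 0 →J1  (GY1 both-in/both-out from 1)
bond 6 →I2  (I2: I, integral causality)
bond 5 →J1  (J1: bond 6 brought flow, rest push out)

2  (I1, I2 all integral)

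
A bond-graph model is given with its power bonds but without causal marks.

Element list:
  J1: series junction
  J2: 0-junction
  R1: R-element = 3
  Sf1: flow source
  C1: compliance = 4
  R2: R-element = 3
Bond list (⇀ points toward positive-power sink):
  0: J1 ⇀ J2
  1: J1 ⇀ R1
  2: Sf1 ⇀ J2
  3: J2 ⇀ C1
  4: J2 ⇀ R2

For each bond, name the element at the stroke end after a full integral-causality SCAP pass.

bond 0 |J1
bond 1 |R1
bond 2 |Sf1
bond 3 |J2
bond 4 |R2

b2 |Sf1  (Sf1: flow source, stroke at near end)
b3 |J2  (prefer integral on C1)
b0 |J1  (J2 effort already set via bond 3)
b4 |R2  (common-e at J2 fixed by 3)
b1 |R1  (closing 1-jn rule on J1)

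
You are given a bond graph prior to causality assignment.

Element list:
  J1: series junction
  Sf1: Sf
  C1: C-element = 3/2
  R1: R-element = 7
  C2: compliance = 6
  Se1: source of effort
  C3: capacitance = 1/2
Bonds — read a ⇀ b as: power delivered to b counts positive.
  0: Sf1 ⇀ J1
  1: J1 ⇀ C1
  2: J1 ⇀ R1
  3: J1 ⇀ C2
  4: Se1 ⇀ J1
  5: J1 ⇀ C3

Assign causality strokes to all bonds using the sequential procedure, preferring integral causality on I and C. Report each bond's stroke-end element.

b0 |Sf1  (Sf1 (Sf) sets flow on bond)
b4 |J1  (Se1 (Se) sets effort on bond)
b1 |J1  (1-jn J1 has f-setter on 0)
b2 |J1  (J1 flow already set via bond 0)
b3 |J1  (J1: bond 0 brought flow, rest push out)
b5 |J1  (common-f at J1 fixed by 0)

b0 stroke→Sf1
b1 stroke→J1
b2 stroke→J1
b3 stroke→J1
b4 stroke→J1
b5 stroke→J1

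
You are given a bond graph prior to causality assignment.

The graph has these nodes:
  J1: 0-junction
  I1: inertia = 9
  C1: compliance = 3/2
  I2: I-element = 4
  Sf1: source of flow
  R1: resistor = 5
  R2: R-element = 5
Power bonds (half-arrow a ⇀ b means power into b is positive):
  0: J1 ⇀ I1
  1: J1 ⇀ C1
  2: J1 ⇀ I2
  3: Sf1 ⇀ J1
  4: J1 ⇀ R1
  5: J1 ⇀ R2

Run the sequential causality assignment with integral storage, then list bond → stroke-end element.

bond 3 |Sf1  (Sf1 (Sf) sets flow on bond)
bond 0 |I1  (prefer integral on I1)
bond 1 |J1  (C1 outputs effort q/C1)
bond 2 |I2  (common-e at J1 fixed by 1)
bond 4 |R1  (common-e at J1 fixed by 1)
bond 5 |R2  (common-e at J1 fixed by 1)

bond 0 stroke at I1
bond 1 stroke at J1
bond 2 stroke at I2
bond 3 stroke at Sf1
bond 4 stroke at R1
bond 5 stroke at R2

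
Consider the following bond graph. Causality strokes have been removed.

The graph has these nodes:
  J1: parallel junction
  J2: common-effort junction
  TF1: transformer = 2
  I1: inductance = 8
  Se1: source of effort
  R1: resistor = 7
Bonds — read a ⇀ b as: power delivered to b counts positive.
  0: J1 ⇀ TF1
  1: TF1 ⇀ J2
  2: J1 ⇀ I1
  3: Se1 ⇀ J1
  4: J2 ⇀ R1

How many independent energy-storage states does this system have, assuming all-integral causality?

1  (I1 all integral)

#3 →J1  (Se1 fixes effort; stroke away)
#0 →TF1  (J1: bond 3 brought effort, rest push out)
#2 →I1  (common-e at J1 fixed by 3)
#1 →J2  (TF TF1: opposite of bond 0)
#4 →R1  (J2 effort already set via bond 1)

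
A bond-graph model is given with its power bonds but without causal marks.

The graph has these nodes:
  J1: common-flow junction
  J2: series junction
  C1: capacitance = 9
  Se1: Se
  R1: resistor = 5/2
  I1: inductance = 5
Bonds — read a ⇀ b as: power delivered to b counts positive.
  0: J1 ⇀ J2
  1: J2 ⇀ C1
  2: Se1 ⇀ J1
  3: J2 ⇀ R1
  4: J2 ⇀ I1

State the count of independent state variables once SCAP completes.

2  (C1, I1 all integral)

bond 2 →J1  (Se1: effort source, stroke at far end)
bond 0 →J2  (J1: last free bond brings flow in)
bond 1 →J2  (C1 integral (e out))
bond 4 →I1  (I1: I, integral causality)
bond 3 →J2  (1-jn J2 has f-setter on 4)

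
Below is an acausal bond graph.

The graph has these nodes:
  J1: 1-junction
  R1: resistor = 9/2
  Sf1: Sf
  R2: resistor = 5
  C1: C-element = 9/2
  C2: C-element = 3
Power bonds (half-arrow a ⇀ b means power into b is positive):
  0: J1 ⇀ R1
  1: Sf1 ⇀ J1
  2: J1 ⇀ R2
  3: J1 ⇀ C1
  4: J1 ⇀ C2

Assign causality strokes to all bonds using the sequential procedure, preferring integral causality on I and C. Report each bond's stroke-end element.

bond 0 →J1
bond 1 →Sf1
bond 2 →J1
bond 3 →J1
bond 4 →J1

b1 stroke at Sf1  (Sf1 fixes flow; stroke at Sf1)
b0 stroke at J1  (J1 flow already set via bond 1)
b2 stroke at J1  (J1 flow already set via bond 1)
b3 stroke at J1  (J1 flow already set via bond 1)
b4 stroke at J1  (1-jn J1 has f-setter on 1)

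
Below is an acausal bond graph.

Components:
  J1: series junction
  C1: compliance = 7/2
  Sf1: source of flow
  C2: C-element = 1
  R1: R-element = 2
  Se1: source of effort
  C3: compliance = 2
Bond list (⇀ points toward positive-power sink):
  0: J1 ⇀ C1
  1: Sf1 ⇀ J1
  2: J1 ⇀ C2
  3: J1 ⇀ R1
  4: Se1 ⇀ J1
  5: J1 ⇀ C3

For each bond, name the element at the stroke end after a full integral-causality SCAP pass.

bond 0 |J1
bond 1 |Sf1
bond 2 |J1
bond 3 |J1
bond 4 |J1
bond 5 |J1

b1 stroke→Sf1  (source Sf1 imposes f)
b4 stroke→J1  (Se1 (Se) sets effort on bond)
b0 stroke→J1  (1-jn J1 has f-setter on 1)
b2 stroke→J1  (common-f at J1 fixed by 1)
b3 stroke→J1  (common-f at J1 fixed by 1)
b5 stroke→J1  (common-f at J1 fixed by 1)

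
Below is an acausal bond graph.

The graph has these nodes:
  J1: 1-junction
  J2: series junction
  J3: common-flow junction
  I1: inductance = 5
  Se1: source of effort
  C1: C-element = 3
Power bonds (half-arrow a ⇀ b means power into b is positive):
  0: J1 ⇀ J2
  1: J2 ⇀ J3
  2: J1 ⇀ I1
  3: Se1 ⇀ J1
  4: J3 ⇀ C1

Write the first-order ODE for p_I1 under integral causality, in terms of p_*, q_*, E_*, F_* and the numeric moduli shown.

β3 stroke→J1  (source Se1 imposes e)
β2 stroke→I1  (I1 integral (f out))
β0 stroke→J1  (J1: bond 2 brought flow, rest push out)
β1 stroke→J2  (common-f at J2 fixed by 0)
β4 stroke→J3  (J3 flow already set via bond 1)

dp_I1/dt = E_Se1 - q_C1/3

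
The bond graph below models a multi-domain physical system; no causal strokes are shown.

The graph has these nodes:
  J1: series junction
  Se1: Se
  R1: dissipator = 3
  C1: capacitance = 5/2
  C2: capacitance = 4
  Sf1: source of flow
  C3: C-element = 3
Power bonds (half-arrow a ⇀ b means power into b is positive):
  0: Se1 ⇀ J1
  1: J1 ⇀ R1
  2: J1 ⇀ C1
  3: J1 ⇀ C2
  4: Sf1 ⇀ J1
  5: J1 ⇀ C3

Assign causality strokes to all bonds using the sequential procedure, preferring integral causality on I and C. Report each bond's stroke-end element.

β0 |J1
β1 |J1
β2 |J1
β3 |J1
β4 |Sf1
β5 |J1

b0 →J1  (Se1: effort source, stroke at far end)
b4 →Sf1  (source Sf1 imposes f)
b1 →J1  (1-jn J1 has f-setter on 4)
b2 →J1  (J1: bond 4 brought flow, rest push out)
b3 →J1  (1-jn J1 has f-setter on 4)
b5 →J1  (J1 flow already set via bond 4)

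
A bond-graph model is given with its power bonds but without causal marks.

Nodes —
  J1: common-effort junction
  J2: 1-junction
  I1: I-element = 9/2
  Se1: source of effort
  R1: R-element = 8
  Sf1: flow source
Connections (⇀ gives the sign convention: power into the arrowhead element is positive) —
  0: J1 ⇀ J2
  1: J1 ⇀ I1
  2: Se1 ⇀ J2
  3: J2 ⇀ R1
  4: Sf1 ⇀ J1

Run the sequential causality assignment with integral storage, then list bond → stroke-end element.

bond 2 |J2  (source Se1 imposes e)
bond 4 |Sf1  (Sf1 fixes flow; stroke at Sf1)
bond 1 |I1  (I1: I, integral causality)
bond 0 |J1  (only one effort-in slot at J1)
bond 3 |J2  (common-f at J2 fixed by 0)

#0 stroke→J1
#1 stroke→I1
#2 stroke→J2
#3 stroke→J2
#4 stroke→Sf1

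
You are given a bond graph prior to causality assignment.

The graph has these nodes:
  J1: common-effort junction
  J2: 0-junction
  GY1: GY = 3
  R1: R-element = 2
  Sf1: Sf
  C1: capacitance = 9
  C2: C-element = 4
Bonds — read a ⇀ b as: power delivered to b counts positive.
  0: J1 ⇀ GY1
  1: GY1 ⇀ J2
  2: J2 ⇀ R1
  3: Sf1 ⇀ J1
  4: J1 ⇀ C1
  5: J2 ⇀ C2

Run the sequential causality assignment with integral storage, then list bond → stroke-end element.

β3 stroke→Sf1  (Sf1 fixes flow; stroke at Sf1)
β4 stroke→J1  (C1: C, integral causality)
β0 stroke→GY1  (common-e at J1 fixed by 4)
β1 stroke→GY1  (GY1: gyrator matches bond 0)
β5 stroke→J2  (C2 outputs effort q/C2)
β2 stroke→R1  (common-e at J2 fixed by 5)

bond 0 |GY1
bond 1 |GY1
bond 2 |R1
bond 3 |Sf1
bond 4 |J1
bond 5 |J2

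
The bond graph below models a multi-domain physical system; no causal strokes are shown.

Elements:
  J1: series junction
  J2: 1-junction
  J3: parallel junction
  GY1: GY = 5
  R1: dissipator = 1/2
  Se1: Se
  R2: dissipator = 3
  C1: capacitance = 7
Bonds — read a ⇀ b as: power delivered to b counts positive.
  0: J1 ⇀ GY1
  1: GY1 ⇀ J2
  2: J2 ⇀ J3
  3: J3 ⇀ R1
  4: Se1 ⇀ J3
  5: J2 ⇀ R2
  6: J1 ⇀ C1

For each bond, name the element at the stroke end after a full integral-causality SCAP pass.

b4 |J3  (Se1: effort source, stroke at far end)
b2 |J2  (common-e at J3 fixed by 4)
b3 |R1  (common-e at J3 fixed by 4)
b6 |J1  (C1 integral (e out))
b0 |GY1  (only one flow-in slot at J1)
b1 |GY1  (GY1: gyrator matches bond 0)
b5 |J2  (J2 flow already set via bond 1)

β0 stroke at GY1
β1 stroke at GY1
β2 stroke at J2
β3 stroke at R1
β4 stroke at J3
β5 stroke at J2
β6 stroke at J1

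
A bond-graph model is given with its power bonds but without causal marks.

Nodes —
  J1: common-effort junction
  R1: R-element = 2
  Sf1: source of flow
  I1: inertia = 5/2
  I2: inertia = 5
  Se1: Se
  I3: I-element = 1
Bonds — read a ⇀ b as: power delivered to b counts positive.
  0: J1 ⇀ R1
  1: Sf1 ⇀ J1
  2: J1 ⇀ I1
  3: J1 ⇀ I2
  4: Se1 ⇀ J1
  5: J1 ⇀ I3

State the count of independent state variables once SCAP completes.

b1 stroke at Sf1  (Sf1 fixes flow; stroke at Sf1)
b4 stroke at J1  (Se1 fixes effort; stroke away)
b0 stroke at R1  (J1 effort already set via bond 4)
b2 stroke at I1  (0-jn J1 has e-setter on 4)
b3 stroke at I2  (common-e at J1 fixed by 4)
b5 stroke at I3  (J1 effort already set via bond 4)

3  (I1, I2, I3 all integral)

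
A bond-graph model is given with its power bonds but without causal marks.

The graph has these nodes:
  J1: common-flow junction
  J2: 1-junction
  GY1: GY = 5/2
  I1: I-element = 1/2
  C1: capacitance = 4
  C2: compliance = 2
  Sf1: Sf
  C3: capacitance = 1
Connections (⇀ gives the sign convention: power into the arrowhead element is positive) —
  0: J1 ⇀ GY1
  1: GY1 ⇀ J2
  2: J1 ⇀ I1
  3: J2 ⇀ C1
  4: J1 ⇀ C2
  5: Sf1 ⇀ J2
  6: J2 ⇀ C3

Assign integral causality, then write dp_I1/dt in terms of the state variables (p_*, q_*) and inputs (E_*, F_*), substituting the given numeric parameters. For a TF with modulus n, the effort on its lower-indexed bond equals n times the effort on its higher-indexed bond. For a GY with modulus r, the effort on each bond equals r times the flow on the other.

b5 →Sf1  (Sf1 fixes flow; stroke at Sf1)
b1 →J2  (J2: bond 5 brought flow, rest push out)
b3 →J2  (1-jn J2 has f-setter on 5)
b6 →J2  (J2 flow already set via bond 5)
b0 →J1  (GY1: gyrator matches bond 1)
b2 →I1  (I1 outputs flow p/I1)
b4 →J1  (J1: bond 2 brought flow, rest push out)

dp_I1/dt = -5*F_Sf1/2 - q_C2/2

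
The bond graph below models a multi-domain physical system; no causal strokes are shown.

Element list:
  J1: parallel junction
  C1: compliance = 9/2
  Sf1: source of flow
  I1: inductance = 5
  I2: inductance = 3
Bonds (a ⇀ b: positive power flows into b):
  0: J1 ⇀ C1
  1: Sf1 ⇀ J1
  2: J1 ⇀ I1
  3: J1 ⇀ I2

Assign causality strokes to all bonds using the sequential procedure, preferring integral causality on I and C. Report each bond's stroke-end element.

bond 1 →Sf1  (Sf1: flow source, stroke at near end)
bond 0 →J1  (prefer integral on C1)
bond 2 →I1  (J1 effort already set via bond 0)
bond 3 →I2  (J1 effort already set via bond 0)

b0 stroke at J1
b1 stroke at Sf1
b2 stroke at I1
b3 stroke at I2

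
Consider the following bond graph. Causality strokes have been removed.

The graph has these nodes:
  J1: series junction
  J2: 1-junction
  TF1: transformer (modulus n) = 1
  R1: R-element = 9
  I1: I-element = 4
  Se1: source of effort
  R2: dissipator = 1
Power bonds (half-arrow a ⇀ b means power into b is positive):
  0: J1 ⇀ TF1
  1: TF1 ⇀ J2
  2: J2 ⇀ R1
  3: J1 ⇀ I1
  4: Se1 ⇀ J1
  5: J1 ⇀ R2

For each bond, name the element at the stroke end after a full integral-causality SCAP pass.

b0 |J1
b1 |TF1
b2 |J2
b3 |I1
b4 |J1
b5 |J1

bond 4 |J1  (Se1: effort source, stroke at far end)
bond 3 |I1  (I1: I, integral causality)
bond 0 |J1  (1-jn J1 has f-setter on 3)
bond 5 |J1  (1-jn J1 has f-setter on 3)
bond 1 |TF1  (TF1: transformer flips bond 0)
bond 2 |J2  (1-jn J2 has f-setter on 1)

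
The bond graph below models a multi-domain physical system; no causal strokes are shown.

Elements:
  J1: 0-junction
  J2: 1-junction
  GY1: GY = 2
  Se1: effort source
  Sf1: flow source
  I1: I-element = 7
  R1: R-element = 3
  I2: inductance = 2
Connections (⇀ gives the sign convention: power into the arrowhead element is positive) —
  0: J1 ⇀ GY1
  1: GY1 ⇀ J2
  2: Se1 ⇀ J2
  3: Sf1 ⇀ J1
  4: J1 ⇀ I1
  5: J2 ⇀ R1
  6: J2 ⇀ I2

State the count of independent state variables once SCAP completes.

2  (I1, I2 all integral)

b2 |J2  (source Se1 imposes e)
b3 |Sf1  (source Sf1 imposes f)
b4 |I1  (I1: I, integral causality)
b0 |J1  (only one effort-in slot at J1)
b1 |J2  (through GY1, causality inverts; strokes same side of GY1)
b6 |I2  (I2 integral (f out))
b5 |J2  (J2 flow already set via bond 6)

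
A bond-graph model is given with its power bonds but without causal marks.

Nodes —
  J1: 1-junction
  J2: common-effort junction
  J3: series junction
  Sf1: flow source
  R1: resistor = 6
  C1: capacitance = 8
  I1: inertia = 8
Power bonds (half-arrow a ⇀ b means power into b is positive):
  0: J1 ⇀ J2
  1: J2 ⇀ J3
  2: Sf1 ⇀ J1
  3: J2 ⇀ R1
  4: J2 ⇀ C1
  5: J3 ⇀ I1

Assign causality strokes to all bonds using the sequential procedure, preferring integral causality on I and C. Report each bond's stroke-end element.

bond 2 |Sf1  (source Sf1 imposes f)
bond 0 |J1  (common-f at J1 fixed by 2)
bond 4 |J2  (C1 outputs effort q/C1)
bond 1 |J3  (J2: bond 4 brought effort, rest push out)
bond 3 |R1  (0-jn J2 has e-setter on 4)
bond 5 |I1  (J3 needs exactly one f-in)

b0 stroke→J1
b1 stroke→J3
b2 stroke→Sf1
b3 stroke→R1
b4 stroke→J2
b5 stroke→I1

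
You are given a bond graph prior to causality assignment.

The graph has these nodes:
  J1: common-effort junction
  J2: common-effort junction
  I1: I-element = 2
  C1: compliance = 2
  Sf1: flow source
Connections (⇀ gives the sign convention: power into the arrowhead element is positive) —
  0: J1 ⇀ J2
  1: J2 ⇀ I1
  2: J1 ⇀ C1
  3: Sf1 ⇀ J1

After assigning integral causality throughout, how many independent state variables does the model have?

2  (C1, I1 all integral)

β3 →Sf1  (source Sf1 imposes f)
β1 →I1  (I1 outputs flow p/I1)
β0 →J2  (only one effort-in slot at J2)
β2 →J1  (only one effort-in slot at J1)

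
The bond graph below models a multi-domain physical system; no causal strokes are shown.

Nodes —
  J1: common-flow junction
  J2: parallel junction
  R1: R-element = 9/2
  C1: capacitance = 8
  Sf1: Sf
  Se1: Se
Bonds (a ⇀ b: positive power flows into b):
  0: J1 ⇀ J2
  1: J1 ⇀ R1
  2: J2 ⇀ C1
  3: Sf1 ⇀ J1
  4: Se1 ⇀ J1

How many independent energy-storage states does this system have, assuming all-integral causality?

bond 3 stroke at Sf1  (Sf1 (Sf) sets flow on bond)
bond 4 stroke at J1  (Se1 fixes effort; stroke away)
bond 0 stroke at J1  (J1: bond 3 brought flow, rest push out)
bond 1 stroke at J1  (1-jn J1 has f-setter on 3)
bond 2 stroke at J2  (closing 0-jn rule on J2)

1  (C1 all integral)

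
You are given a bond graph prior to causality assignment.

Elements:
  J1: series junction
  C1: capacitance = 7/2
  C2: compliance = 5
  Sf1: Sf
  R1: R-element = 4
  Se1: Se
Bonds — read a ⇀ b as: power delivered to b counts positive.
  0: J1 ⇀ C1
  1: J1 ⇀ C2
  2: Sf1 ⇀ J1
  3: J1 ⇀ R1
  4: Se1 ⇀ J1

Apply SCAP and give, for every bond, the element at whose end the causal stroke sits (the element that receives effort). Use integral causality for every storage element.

#2 →Sf1  (source Sf1 imposes f)
#4 →J1  (source Se1 imposes e)
#0 →J1  (1-jn J1 has f-setter on 2)
#1 →J1  (common-f at J1 fixed by 2)
#3 →J1  (J1 flow already set via bond 2)

b0 |J1
b1 |J1
b2 |Sf1
b3 |J1
b4 |J1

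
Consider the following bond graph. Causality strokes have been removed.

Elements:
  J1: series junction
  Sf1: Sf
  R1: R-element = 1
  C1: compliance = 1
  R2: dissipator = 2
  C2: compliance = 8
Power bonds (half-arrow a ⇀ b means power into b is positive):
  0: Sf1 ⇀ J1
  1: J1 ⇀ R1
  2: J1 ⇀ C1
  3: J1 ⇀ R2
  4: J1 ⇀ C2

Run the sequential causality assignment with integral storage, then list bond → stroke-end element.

bond 0 |Sf1
bond 1 |J1
bond 2 |J1
bond 3 |J1
bond 4 |J1

β0 stroke→Sf1  (source Sf1 imposes f)
β1 stroke→J1  (J1 flow already set via bond 0)
β2 stroke→J1  (J1: bond 0 brought flow, rest push out)
β3 stroke→J1  (common-f at J1 fixed by 0)
β4 stroke→J1  (common-f at J1 fixed by 0)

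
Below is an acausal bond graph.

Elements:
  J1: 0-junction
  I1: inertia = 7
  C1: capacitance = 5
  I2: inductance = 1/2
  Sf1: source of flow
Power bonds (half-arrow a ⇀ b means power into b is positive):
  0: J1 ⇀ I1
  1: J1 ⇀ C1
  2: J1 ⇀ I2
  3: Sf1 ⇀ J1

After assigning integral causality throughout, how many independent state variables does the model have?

3  (C1, I1, I2 all integral)

#3 |Sf1  (source Sf1 imposes f)
#0 |I1  (I1 integral (f out))
#1 |J1  (C1: C, integral causality)
#2 |I2  (common-e at J1 fixed by 1)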